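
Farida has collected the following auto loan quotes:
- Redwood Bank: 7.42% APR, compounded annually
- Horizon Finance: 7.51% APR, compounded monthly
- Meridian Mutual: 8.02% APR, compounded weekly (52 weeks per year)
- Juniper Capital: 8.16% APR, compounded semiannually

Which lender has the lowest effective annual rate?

Redwood Bank

Redwood Bank: compounded annually, EAR = 7.420%
Horizon Finance: (1 + 0.0751/12)^12 − 1 = 7.774%
Meridian Mutual: (1 + 0.0802/52)^52 − 1 = 8.344%
Juniper Capital: (1 + 0.0816/2)^2 − 1 = 8.326%
The lowest effective annual rate is Redwood Bank at 7.420%.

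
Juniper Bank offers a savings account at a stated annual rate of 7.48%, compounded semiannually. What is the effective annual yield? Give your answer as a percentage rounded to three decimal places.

7.620%

EAR = (1 + 0.0748/2)^2 − 1.
= 1.076199 − 1 = 7.620%.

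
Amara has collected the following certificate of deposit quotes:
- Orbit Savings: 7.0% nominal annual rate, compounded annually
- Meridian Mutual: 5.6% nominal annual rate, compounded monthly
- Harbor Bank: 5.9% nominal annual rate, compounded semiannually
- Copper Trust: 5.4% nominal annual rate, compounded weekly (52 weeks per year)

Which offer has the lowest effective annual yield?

Copper Trust

Orbit Savings: compounded annually, EAR = 7.000%
Meridian Mutual: (1 + 0.056/12)^12 − 1 = 5.746%
Harbor Bank: (1 + 0.059/2)^2 − 1 = 5.987%
Copper Trust: (1 + 0.054/52)^52 − 1 = 5.546%
The lowest effective annual rate is Copper Trust at 5.546%.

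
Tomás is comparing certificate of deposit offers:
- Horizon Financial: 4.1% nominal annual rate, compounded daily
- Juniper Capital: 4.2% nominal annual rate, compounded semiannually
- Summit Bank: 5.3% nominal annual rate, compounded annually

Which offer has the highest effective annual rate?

Summit Bank

Horizon Financial: (1 + 0.041/365)^365 − 1 = 4.185%
Juniper Capital: (1 + 0.042/2)^2 − 1 = 4.244%
Summit Bank: compounded annually, EAR = 5.300%
The highest effective annual rate is Summit Bank at 5.300%.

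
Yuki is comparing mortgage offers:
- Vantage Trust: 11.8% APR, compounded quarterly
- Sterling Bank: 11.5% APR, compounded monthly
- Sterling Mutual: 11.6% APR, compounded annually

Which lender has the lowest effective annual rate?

Sterling Mutual

Vantage Trust: (1 + 0.118/4)^4 − 1 = 12.332%
Sterling Bank: (1 + 0.115/12)^12 − 1 = 12.126%
Sterling Mutual: compounded annually, EAR = 11.600%
The lowest effective annual rate is Sterling Mutual at 11.600%.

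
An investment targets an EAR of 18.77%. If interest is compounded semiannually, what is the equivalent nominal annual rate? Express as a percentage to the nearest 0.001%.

(1 + r/2)^2 − 1 = 0.1877, so 1 + r/2 = 1.1877^(1/2).
r/2 = 0.089816, so r = 0.179633 = 17.963%.

17.963%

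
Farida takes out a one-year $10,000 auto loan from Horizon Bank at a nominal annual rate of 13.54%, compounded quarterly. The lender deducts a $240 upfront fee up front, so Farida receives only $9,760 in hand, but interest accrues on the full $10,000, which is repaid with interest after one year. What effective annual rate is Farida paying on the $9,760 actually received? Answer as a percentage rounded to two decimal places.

Amount owed after one year: 10,000 × (1 + 0.1354/4)^4 = 10,000 × 1.142431 = $11,424.31.
Effective rate on net proceeds: 11,424.31 / 9,760 − 1 = 0.170524 = 17.05%.

17.05%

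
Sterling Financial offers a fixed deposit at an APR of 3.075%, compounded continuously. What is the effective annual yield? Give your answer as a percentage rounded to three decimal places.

3.123%

With continuous compounding, EAR = e^0.03075 − 1.
e^0.03075 = 1.031228, so EAR = 0.031228 = 3.123%.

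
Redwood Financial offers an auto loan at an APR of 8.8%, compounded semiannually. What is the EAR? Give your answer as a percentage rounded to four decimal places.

EAR = (1 + 0.088/2)^2 − 1.
= (1 + 0.044000)^2 − 1 = 1.089936 − 1 = 8.9936%.

8.9936%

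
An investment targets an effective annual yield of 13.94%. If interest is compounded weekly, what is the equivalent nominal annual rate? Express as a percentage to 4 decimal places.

13.0666%

(1 + r/52)^52 − 1 = 0.1394, so 1 + r/52 = 1.1394^(1/52).
r/52 = 0.002513, so r = 0.130666 = 13.0666%.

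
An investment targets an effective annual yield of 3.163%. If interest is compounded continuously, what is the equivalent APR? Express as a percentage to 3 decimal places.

Continuous: nominal r satisfies e^r − 1 = 0.03163.
r = ln(1 + 0.03163) = ln(1.03163) = 0.031140 = 3.114%.

3.114%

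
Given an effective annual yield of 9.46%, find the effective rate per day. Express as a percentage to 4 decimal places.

0.0248%

The per-day rate i satisfies (1 + i)^365 = 1 + 0.0946.
i = 1.0946^(1/365) − 1 = 0.0002477 = 0.0248%.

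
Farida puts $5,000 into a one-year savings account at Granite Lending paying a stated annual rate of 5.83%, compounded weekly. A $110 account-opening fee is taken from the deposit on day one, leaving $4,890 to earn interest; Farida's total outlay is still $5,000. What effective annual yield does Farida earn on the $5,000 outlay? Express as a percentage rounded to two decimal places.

3.67%

Value after one year: 4,890 × (1 + 0.0583/52)^52 = 4,890 × 1.059998 = $5,183.39.
Effective yield on the $5,000 outlay: 5,183.39 / 5,000 − 1 = 0.036678 = 3.67%.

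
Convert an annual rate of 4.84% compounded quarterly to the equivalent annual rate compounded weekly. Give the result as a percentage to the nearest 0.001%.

EAR = (1 + 0.0484/4)^4 − 1 = 0.049286.
Solve (1 + r/52)^52 = 1.049286: r/52 = 1.049286^(1/52) − 1 = 0.000926, so r = 0.048132 = 4.813%.

4.813%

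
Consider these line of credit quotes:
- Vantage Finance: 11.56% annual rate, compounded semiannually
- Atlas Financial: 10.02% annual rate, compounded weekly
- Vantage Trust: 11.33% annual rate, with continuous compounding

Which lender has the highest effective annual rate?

Vantage Finance: (1 + 0.1156/2)^2 − 1 = 11.894%
Atlas Financial: (1 + 0.1002/52)^52 − 1 = 10.529%
Vantage Trust: e^0.1133 − 1 = 11.997%
The highest effective annual rate is Vantage Trust at 11.997%.

Vantage Trust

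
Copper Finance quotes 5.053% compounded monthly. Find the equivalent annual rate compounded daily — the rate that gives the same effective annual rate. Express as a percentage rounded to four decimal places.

5.0427%

EAR = (1 + 0.05053/12)^12 − 1 = 0.051717.
Solve (1 + r/365)^365 = 1.051717: r/365 = 1.051717^(1/365) − 1 = 0.000138, so r = 0.050427 = 5.0427%.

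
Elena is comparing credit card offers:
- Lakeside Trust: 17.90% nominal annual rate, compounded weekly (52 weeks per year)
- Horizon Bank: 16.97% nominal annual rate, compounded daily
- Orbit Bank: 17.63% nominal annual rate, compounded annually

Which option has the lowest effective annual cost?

Lakeside Trust: (1 + 0.1790/52)^52 − 1 = 19.565%
Horizon Bank: (1 + 0.1697/365)^365 − 1 = 18.490%
Orbit Bank: compounded annually, EAR = 17.630%
The lowest effective annual rate is Orbit Bank at 17.630%.

Orbit Bank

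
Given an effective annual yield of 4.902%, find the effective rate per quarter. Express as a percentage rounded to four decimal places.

1.2036%

The per-quarter rate i satisfies (1 + i)^4 = 1 + 0.04902.
i = 1.04902^(1/4) − 1 = 0.0120360 = 1.2036%.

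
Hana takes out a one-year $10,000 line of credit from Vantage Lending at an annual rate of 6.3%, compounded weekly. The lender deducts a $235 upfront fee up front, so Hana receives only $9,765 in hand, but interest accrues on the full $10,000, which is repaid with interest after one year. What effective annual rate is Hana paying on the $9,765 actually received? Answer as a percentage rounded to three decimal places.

Amount owed after one year: 10,000 × (1 + 0.063/52)^52 = 10,000 × 1.064986 = $10,649.86.
Effective rate on net proceeds: 10,649.86 / 9,765 − 1 = 0.090616 = 9.062%.

9.062%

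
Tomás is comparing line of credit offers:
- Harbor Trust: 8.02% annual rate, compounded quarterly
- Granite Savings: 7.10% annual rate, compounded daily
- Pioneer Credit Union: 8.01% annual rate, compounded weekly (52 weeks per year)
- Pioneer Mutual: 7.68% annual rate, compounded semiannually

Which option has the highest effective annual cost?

Pioneer Credit Union

Harbor Trust: (1 + 0.0802/4)^4 − 1 = 8.264%
Granite Savings: (1 + 0.0710/365)^365 − 1 = 7.357%
Pioneer Credit Union: (1 + 0.0801/52)^52 − 1 = 8.333%
Pioneer Mutual: (1 + 0.0768/2)^2 − 1 = 7.827%
The highest effective annual rate is Pioneer Credit Union at 8.333%.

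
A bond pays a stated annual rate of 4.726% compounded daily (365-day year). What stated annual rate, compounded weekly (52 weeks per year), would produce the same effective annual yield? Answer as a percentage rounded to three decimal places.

4.728%

EAR = (1 + 0.04726/365)^365 − 1 = 0.048391.
Solve (1 + r/52)^52 = 1.048391: r/52 = 1.048391^(1/52) − 1 = 0.000909, so r = 0.047278 = 4.728%.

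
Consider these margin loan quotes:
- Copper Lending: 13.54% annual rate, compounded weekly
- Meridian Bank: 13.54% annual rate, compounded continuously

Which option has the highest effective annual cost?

Copper Lending: (1 + 0.1354/52)^52 − 1 = 14.479%
Meridian Bank: e^0.1354 − 1 = 14.499%
The highest effective annual rate is Meridian Bank at 14.499%.

Meridian Bank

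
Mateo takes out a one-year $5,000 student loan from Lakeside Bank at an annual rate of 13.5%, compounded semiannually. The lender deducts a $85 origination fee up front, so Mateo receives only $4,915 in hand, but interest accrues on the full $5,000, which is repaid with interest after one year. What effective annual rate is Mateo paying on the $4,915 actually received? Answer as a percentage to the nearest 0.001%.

Amount owed after one year: 5,000 × (1 + 0.135/2)^2 = 5,000 × 1.139556 = $5,697.78.
Effective rate on net proceeds: 5,697.78 / 4,915 − 1 = 0.159264 = 15.926%.

15.926%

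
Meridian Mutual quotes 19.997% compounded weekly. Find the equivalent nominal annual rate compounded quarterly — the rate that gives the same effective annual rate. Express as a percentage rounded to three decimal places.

EAR = (1 + 0.19997/52)^52 − 1 = 0.220898.
Solve (1 + r/4)^4 = 1.220898: r/4 = 1.220898^(1/4) − 1 = 0.051162, so r = 0.204650 = 20.465%.

20.465%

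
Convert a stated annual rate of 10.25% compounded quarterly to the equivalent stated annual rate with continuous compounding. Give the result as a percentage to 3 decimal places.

EAR = (1 + 0.1025/4)^4 − 1 = 0.106508.
Equivalent continuous rate: r = ln(1 + 0.106508) = 0.101209 = 10.121%.

10.121%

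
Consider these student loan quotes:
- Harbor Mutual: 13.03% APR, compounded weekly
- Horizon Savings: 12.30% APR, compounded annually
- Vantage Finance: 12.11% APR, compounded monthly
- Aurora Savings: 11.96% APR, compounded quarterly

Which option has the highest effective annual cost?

Harbor Mutual: (1 + 0.1303/52)^52 − 1 = 13.898%
Horizon Savings: compounded annually, EAR = 12.300%
Vantage Finance: (1 + 0.1211/12)^12 − 1 = 12.805%
Aurora Savings: (1 + 0.1196/4)^4 − 1 = 12.507%
The highest effective annual rate is Harbor Mutual at 13.898%.

Harbor Mutual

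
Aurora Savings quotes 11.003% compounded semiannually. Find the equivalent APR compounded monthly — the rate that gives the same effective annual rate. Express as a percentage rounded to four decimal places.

10.7589%

EAR = (1 + 0.11003/2)^2 − 1 = 0.113057.
Solve (1 + r/12)^12 = 1.113057: r/12 = 1.113057^(1/12) − 1 = 0.008966, so r = 0.107589 = 10.7589%.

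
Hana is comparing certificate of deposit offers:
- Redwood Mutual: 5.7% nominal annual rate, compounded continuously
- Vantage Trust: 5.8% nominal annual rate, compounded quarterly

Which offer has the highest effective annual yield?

Vantage Trust

Redwood Mutual: e^0.057 − 1 = 5.866%
Vantage Trust: (1 + 0.058/4)^4 − 1 = 5.927%
The highest effective annual rate is Vantage Trust at 5.927%.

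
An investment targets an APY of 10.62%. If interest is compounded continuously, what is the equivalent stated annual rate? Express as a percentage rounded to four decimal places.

10.0931%

Continuous: nominal r satisfies e^r − 1 = 0.1062.
r = ln(1 + 0.1062) = ln(1.1062) = 0.100931 = 10.0931%.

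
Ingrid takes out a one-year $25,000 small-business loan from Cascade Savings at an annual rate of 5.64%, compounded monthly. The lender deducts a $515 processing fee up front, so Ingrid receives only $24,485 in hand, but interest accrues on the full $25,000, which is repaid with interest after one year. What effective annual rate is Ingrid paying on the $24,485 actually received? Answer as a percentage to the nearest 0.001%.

Amount owed after one year: 25,000 × (1 + 0.0564/12)^12 = 25,000 × 1.057881 = $26,447.03.
Effective rate on net proceeds: 26,447.03 / 24,485 − 1 = 0.080132 = 8.013%.

8.013%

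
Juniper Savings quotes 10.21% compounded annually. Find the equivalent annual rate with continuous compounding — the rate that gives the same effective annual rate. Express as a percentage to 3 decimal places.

Compounded annually, EAR = nominal = 0.102100.
Equivalent continuous rate: r = ln(1 + 0.102100) = 0.097217 = 9.722%.

9.722%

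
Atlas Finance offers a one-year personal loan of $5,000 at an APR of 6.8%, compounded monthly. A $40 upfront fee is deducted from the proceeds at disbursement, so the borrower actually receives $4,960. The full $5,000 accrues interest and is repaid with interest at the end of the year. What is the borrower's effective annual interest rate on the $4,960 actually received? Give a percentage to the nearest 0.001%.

Amount owed after one year: 5,000 × (1 + 0.068/12)^12 = 5,000 × 1.070160 = $5,350.80.
Effective rate on net proceeds: 5,350.80 / 4,960 − 1 = 0.078790 = 7.879%.

7.879%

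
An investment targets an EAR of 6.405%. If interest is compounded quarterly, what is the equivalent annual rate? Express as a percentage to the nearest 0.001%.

6.257%

(1 + r/4)^4 − 1 = 0.06405, so 1 + r/4 = 1.06405^(1/4).
r/4 = 0.015642, so r = 0.062567 = 6.257%.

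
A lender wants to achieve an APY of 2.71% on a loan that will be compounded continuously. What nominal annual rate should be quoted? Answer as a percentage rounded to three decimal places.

2.674%

Continuous: nominal r satisfies e^r − 1 = 0.0271.
r = ln(1 + 0.0271) = ln(1.0271) = 0.026739 = 2.674%.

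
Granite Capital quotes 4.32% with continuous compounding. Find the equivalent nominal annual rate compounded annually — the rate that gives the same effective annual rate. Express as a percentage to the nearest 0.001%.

EAR under continuous compounding: e^0.0432 − 1 = 0.044147.
Compounded annually, the equivalent nominal rate is the EAR itself: 4.415%.

4.415%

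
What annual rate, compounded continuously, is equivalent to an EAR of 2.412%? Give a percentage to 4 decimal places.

2.3834%

Continuous: nominal r satisfies e^r − 1 = 0.02412.
r = ln(1 + 0.02412) = ln(1.02412) = 0.023834 = 2.3834%.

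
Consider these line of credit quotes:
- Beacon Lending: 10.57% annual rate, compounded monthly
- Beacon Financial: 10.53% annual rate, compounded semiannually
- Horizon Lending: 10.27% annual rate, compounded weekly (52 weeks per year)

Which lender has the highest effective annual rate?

Beacon Lending: (1 + 0.1057/12)^12 − 1 = 11.097%
Beacon Financial: (1 + 0.1053/2)^2 − 1 = 10.807%
Horizon Lending: (1 + 0.1027/52)^52 − 1 = 10.805%
The highest effective annual rate is Beacon Lending at 11.097%.

Beacon Lending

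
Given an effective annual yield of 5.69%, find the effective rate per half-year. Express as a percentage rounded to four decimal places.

The per-half-year rate i satisfies (1 + i)^2 = 1 + 0.0569.
i = 1.0569^(1/2) − 1 = 0.0280564 = 2.8056%.

2.8056%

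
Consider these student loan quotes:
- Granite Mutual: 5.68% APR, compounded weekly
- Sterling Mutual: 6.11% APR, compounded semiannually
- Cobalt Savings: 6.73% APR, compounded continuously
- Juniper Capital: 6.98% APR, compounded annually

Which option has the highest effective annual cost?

Granite Mutual: (1 + 0.0568/52)^52 − 1 = 5.841%
Sterling Mutual: (1 + 0.0611/2)^2 − 1 = 6.203%
Cobalt Savings: e^0.0673 − 1 = 6.962%
Juniper Capital: compounded annually, EAR = 6.980%
The highest effective annual rate is Juniper Capital at 6.980%.

Juniper Capital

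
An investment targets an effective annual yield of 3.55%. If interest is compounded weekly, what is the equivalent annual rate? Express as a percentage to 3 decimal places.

3.490%

(1 + r/52)^52 − 1 = 0.0355, so 1 + r/52 = 1.0355^(1/52).
r/52 = 0.000671, so r = 0.034896 = 3.490%.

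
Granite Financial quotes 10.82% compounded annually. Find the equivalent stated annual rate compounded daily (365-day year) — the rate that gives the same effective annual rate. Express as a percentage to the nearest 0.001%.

Compounded annually, EAR = nominal = 0.108200.
Solve (1 + r/365)^365 = 1.108200: r/365 = 1.108200^(1/365) − 1 = 0.000282, so r = 0.102752 = 10.275%.

10.275%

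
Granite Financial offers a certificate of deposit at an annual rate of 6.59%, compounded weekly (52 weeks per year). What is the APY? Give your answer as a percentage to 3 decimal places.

EAR = (1 + 0.0659/52)^52 − 1.
= (1 + 0.001267)^52 − 1 = 1.068075 − 1 = 6.808%.

6.808%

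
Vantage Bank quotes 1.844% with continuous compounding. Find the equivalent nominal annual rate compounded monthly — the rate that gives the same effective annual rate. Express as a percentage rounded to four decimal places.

EAR under continuous compounding: e^0.01844 − 1 = 0.018611.
Solve (1 + r/12)^12 = 1.018611: r/12 = 1.018611^(1/12) − 1 = 0.001538, so r = 0.018454 = 1.8454%.

1.8454%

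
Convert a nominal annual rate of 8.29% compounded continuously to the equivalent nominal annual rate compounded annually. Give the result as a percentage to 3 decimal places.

8.643%

EAR under continuous compounding: e^0.0829 − 1 = 0.086433.
Compounded annually, the equivalent nominal rate is the EAR itself: 8.643%.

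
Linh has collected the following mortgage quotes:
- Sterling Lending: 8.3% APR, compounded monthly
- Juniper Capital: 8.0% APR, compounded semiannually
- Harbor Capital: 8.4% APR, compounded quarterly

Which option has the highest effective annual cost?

Harbor Capital

Sterling Lending: (1 + 0.083/12)^12 − 1 = 8.623%
Juniper Capital: (1 + 0.080/2)^2 − 1 = 8.160%
Harbor Capital: (1 + 0.084/4)^4 − 1 = 8.668%
The highest effective annual rate is Harbor Capital at 8.668%.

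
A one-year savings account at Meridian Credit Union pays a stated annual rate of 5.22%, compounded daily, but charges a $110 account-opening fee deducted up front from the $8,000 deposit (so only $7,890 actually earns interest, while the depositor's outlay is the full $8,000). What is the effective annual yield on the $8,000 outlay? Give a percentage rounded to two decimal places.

Value after one year: 7,890 × (1 + 0.0522/365)^365 = 7,890 × 1.053583 = $8,312.77.
Effective yield on the $8,000 outlay: 8,312.77 / 8,000 − 1 = 0.039096 = 3.91%.

3.91%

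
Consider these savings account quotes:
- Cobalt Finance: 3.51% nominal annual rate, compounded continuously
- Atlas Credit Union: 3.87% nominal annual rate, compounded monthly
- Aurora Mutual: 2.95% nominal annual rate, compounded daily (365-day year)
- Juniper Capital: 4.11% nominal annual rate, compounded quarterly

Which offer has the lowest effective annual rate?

Cobalt Finance: e^0.0351 − 1 = 3.572%
Atlas Credit Union: (1 + 0.0387/12)^12 − 1 = 3.939%
Aurora Mutual: (1 + 0.0295/365)^365 − 1 = 2.994%
Juniper Capital: (1 + 0.0411/4)^4 − 1 = 4.174%
The lowest effective annual rate is Aurora Mutual at 2.994%.

Aurora Mutual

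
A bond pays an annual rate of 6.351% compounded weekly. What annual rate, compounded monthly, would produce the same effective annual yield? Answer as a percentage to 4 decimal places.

6.3639%

EAR = (1 + 0.06351/52)^52 − 1 = 0.065529.
Solve (1 + r/12)^12 = 1.065529: r/12 = 1.065529^(1/12) − 1 = 0.005303, so r = 0.063639 = 6.3639%.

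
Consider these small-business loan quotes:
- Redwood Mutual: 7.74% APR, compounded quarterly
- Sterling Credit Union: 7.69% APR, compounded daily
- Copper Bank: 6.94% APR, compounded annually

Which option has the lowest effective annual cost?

Copper Bank

Redwood Mutual: (1 + 0.0774/4)^4 − 1 = 7.968%
Sterling Credit Union: (1 + 0.0769/365)^365 − 1 = 7.993%
Copper Bank: compounded annually, EAR = 6.940%
The lowest effective annual rate is Copper Bank at 6.940%.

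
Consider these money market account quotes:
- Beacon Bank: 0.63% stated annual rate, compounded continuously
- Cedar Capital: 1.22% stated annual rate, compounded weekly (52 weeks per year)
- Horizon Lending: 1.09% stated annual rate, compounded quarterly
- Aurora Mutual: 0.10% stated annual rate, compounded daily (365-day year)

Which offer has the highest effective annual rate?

Cedar Capital

Beacon Bank: e^0.0063 − 1 = 0.632%
Cedar Capital: (1 + 0.0122/52)^52 − 1 = 1.227%
Horizon Lending: (1 + 0.0109/4)^4 − 1 = 1.094%
Aurora Mutual: (1 + 0.0010/365)^365 − 1 = 0.100%
The highest effective annual rate is Cedar Capital at 1.227%.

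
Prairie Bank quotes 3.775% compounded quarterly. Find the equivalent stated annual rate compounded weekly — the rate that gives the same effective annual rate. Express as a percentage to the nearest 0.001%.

3.759%

EAR = (1 + 0.03775/4)^4 − 1 = 0.038288.
Solve (1 + r/52)^52 = 1.038288: r/52 = 1.038288^(1/52) − 1 = 0.000723, so r = 0.037587 = 3.759%.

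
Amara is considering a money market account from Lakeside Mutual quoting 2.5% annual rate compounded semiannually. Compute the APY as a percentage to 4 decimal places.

2.5156%

EAR = (1 + 0.025/2)^2 − 1.
= 1.025156 − 1 = 2.5156%.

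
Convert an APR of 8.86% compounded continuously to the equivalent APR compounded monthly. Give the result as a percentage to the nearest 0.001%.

8.893%

EAR under continuous compounding: e^0.0886 − 1 = 0.092644.
Solve (1 + r/12)^12 = 1.092644: r/12 = 1.092644^(1/12) − 1 = 0.007411, so r = 0.088928 = 8.893%.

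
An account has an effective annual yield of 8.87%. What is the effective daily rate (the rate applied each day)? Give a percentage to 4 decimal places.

The per-day rate i satisfies (1 + i)^365 = 1 + 0.0887.
i = 1.0887^(1/365) − 1 = 0.0002329 = 0.0233%.

0.0233%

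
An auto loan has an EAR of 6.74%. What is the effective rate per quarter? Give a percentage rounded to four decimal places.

1.6440%

The per-quarter rate i satisfies (1 + i)^4 = 1 + 0.0674.
i = 1.0674^(1/4) − 1 = 0.0164401 = 1.6440%.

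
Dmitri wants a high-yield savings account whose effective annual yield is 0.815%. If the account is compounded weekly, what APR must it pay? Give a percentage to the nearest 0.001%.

(1 + r/52)^52 − 1 = 0.00815, so 1 + r/52 = 1.00815^(1/52).
r/52 = 0.000156, so r = 0.008118 = 0.812%.

0.812%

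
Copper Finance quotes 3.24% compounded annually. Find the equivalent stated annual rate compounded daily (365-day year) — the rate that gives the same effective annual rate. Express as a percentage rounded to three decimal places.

Compounded annually, EAR = nominal = 0.032400.
Solve (1 + r/365)^365 = 1.032400: r/365 = 1.032400^(1/365) − 1 = 0.000087, so r = 0.031888 = 3.189%.

3.189%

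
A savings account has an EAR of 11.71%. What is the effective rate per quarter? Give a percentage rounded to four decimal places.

2.8071%

The per-quarter rate i satisfies (1 + i)^4 = 1 + 0.1171.
i = 1.1171^(1/4) − 1 = 0.0280708 = 2.8071%.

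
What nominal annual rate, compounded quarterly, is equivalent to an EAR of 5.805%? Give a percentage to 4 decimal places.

5.6827%

(1 + r/4)^4 − 1 = 0.05805, so 1 + r/4 = 1.05805^(1/4).
r/4 = 0.014207, so r = 0.056827 = 5.6827%.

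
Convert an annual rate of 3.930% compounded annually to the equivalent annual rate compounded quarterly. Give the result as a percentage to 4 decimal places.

Compounded annually, EAR = nominal = 0.039300.
Solve (1 + r/4)^4 = 1.039300: r/4 = 1.039300^(1/4) − 1 = 0.009683, so r = 0.038734 = 3.8734%.

3.8734%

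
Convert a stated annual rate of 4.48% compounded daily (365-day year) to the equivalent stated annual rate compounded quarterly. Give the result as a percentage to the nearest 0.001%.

4.505%

EAR = (1 + 0.0448/365)^365 − 1 = 0.045816.
Solve (1 + r/4)^4 = 1.045816: r/4 = 1.045816^(1/4) − 1 = 0.011262, so r = 0.045049 = 4.505%.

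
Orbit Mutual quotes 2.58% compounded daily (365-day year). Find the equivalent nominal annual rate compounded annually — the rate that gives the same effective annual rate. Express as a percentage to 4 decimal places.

2.6135%

EAR = (1 + 0.0258/365)^365 − 1 = 0.026135.
Compounded annually, the equivalent nominal rate is the EAR itself: 2.6135%.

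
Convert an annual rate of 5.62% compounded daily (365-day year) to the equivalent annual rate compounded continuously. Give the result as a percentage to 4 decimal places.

EAR = (1 + 0.0562/365)^365 − 1 = 0.057805.
Equivalent continuous rate: r = ln(1 + 0.057805) = 0.056196 = 5.6196%.

5.6196%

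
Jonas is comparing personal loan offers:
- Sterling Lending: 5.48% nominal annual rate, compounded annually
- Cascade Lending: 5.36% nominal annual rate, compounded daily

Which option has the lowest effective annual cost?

Sterling Lending

Sterling Lending: compounded annually, EAR = 5.480%
Cascade Lending: (1 + 0.0536/365)^365 − 1 = 5.506%
The lowest effective annual rate is Sterling Lending at 5.480%.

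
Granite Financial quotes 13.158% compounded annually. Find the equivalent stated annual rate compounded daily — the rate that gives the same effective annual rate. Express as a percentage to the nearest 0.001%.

12.364%

Compounded annually, EAR = nominal = 0.131580.
Solve (1 + r/365)^365 = 1.131580: r/365 = 1.131580^(1/365) − 1 = 0.000339, so r = 0.123636 = 12.364%.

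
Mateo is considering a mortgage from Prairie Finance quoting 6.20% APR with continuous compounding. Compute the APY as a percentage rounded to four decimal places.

6.3962%

With continuous compounding, EAR = e^0.0620 − 1.
e^0.0620 = 1.063962, so EAR = 0.063962 = 6.3962%.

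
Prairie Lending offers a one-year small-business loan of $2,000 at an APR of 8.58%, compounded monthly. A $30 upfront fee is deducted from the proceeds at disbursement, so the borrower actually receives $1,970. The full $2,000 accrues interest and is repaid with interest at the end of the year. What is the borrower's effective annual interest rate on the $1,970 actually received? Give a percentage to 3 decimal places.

Amount owed after one year: 2,000 × (1 + 0.0858/12)^12 = 2,000 × 1.089256 = $2,178.51.
Effective rate on net proceeds: 2,178.51 / 1,970 − 1 = 0.105843 = 10.584%.

10.584%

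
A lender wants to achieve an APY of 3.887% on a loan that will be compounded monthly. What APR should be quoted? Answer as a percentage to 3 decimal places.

(1 + r/12)^12 − 1 = 0.03887, so 1 + r/12 = 1.03887^(1/12).
r/12 = 0.003183, so r = 0.038194 = 3.819%.

3.819%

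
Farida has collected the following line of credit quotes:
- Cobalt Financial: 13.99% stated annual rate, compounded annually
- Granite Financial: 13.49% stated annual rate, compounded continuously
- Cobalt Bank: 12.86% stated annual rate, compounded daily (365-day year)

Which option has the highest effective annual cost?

Granite Financial

Cobalt Financial: compounded annually, EAR = 13.990%
Granite Financial: e^0.1349 − 1 = 14.442%
Cobalt Bank: (1 + 0.1286/365)^365 − 1 = 13.721%
The highest effective annual rate is Granite Financial at 14.442%.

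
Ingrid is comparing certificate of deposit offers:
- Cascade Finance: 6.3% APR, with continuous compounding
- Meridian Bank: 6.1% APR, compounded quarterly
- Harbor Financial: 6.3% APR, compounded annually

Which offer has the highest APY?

Cascade Finance

Cascade Finance: e^0.063 − 1 = 6.503%
Meridian Bank: (1 + 0.061/4)^4 − 1 = 6.241%
Harbor Financial: compounded annually, EAR = 6.300%
The highest effective annual rate is Cascade Finance at 6.503%.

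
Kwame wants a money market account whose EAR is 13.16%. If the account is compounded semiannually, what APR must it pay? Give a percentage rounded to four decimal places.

(1 + r/2)^2 − 1 = 0.1316, so 1 + r/2 = 1.1316^(1/2).
r/2 = 0.063767, so r = 0.127534 = 12.7534%.

12.7534%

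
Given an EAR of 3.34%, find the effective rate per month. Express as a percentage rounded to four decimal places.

0.2742%

The per-month rate i satisfies (1 + i)^12 = 1 + 0.0334.
i = 1.0334^(1/12) − 1 = 0.0027416 = 0.2742%.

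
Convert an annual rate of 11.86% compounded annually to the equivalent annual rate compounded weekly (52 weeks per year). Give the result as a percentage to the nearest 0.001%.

11.220%

Compounded annually, EAR = nominal = 0.118600.
Solve (1 + r/52)^52 = 1.118600: r/52 = 1.118600^(1/52) − 1 = 0.002158, so r = 0.112199 = 11.220%.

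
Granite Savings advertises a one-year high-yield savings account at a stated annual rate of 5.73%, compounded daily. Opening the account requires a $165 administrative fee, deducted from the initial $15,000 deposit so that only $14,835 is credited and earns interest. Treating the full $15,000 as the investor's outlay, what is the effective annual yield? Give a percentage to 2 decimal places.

Value after one year: 14,835 × (1 + 0.0573/365)^365 = 14,835 × 1.058969 = $15,709.80.
Effective yield on the $15,000 outlay: 15,709.80 / 15,000 − 1 = 0.047320 = 4.73%.

4.73%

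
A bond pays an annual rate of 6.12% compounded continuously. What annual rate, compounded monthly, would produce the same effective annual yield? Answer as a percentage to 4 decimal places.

6.1356%

EAR under continuous compounding: e^0.0612 − 1 = 0.063112.
Solve (1 + r/12)^12 = 1.063112: r/12 = 1.063112^(1/12) − 1 = 0.005113, so r = 0.061356 = 6.1356%.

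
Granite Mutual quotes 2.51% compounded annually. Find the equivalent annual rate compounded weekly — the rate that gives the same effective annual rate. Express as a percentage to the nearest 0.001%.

Compounded annually, EAR = nominal = 0.025100.
Solve (1 + r/52)^52 = 1.025100: r/52 = 1.025100^(1/52) − 1 = 0.000477, so r = 0.024796 = 2.480%.

2.480%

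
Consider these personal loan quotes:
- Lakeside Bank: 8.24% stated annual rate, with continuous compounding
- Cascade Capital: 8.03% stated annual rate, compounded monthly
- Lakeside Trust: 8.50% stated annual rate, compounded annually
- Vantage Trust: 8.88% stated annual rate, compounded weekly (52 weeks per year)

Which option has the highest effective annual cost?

Lakeside Bank: e^0.0824 − 1 = 8.589%
Cascade Capital: (1 + 0.0803/12)^12 − 1 = 8.332%
Lakeside Trust: compounded annually, EAR = 8.500%
Vantage Trust: (1 + 0.0888/52)^52 − 1 = 9.278%
The highest effective annual rate is Vantage Trust at 9.278%.

Vantage Trust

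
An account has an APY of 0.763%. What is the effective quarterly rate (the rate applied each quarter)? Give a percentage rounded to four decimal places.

0.1902%

The per-quarter rate i satisfies (1 + i)^4 = 1 + 0.00763.
i = 1.00763^(1/4) − 1 = 0.0019021 = 0.1902%.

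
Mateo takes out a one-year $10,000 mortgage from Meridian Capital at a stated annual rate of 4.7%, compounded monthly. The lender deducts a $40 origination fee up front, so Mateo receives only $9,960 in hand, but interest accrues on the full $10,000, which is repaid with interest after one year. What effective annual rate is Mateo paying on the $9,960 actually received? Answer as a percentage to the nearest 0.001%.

5.223%

Amount owed after one year: 10,000 × (1 + 0.047/12)^12 = 10,000 × 1.048026 = $10,480.26.
Effective rate on net proceeds: 10,480.26 / 9,960 − 1 = 0.052235 = 5.223%.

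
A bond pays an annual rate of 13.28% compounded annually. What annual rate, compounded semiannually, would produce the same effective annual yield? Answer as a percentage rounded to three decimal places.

12.866%

Compounded annually, EAR = nominal = 0.132800.
Solve (1 + r/2)^2 = 1.132800: r/2 = 1.132800^(1/2) − 1 = 0.064331, so r = 0.128662 = 12.866%.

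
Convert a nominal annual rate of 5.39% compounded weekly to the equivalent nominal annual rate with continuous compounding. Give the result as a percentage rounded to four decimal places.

5.3872%

EAR = (1 + 0.0539/52)^52 − 1 = 0.055350.
Equivalent continuous rate: r = ln(1 + 0.055350) = 0.053872 = 5.3872%.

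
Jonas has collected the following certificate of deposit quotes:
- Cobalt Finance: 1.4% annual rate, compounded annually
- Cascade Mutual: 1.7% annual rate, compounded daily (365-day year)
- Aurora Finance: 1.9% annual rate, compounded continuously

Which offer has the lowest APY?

Cobalt Finance: compounded annually, EAR = 1.400%
Cascade Mutual: (1 + 0.017/365)^365 − 1 = 1.714%
Aurora Finance: e^0.019 − 1 = 1.918%
The lowest effective annual rate is Cobalt Finance at 1.400%.

Cobalt Finance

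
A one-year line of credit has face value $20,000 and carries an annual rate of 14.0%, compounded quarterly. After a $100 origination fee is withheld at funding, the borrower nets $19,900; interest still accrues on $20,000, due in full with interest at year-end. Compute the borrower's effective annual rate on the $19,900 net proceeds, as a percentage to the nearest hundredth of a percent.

15.33%

Amount owed after one year: 20,000 × (1 + 0.140/4)^4 = 20,000 × 1.147523 = $22,950.46.
Effective rate on net proceeds: 22,950.46 / 19,900 − 1 = 0.153289 = 15.33%.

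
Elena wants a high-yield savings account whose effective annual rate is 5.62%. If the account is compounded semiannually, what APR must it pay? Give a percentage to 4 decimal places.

(1 + r/2)^2 − 1 = 0.0562, so 1 + r/2 = 1.0562^(1/2).
r/2 = 0.027716, so r = 0.055432 = 5.5432%.

5.5432%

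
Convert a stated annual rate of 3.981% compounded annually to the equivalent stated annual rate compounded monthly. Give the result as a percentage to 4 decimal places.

Compounded annually, EAR = nominal = 0.039810.
Solve (1 + r/12)^12 = 1.039810: r/12 = 1.039810^(1/12) − 1 = 0.003258, so r = 0.039102 = 3.9102%.

3.9102%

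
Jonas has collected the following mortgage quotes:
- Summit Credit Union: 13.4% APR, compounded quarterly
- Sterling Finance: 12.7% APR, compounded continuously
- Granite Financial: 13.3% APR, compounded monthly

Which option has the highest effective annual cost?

Summit Credit Union: (1 + 0.134/4)^4 − 1 = 14.089%
Sterling Finance: e^0.127 − 1 = 13.542%
Granite Financial: (1 + 0.133/12)^12 − 1 = 14.141%
The highest effective annual rate is Granite Financial at 14.141%.

Granite Financial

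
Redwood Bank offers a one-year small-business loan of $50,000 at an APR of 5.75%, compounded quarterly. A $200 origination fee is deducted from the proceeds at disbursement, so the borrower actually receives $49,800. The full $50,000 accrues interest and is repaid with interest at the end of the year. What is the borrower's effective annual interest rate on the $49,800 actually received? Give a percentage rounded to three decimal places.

6.300%

Amount owed after one year: 50,000 × (1 + 0.0575/4)^4 = 50,000 × 1.058752 = $52,937.59.
Effective rate on net proceeds: 52,937.59 / 49,800 − 1 = 0.063004 = 6.300%.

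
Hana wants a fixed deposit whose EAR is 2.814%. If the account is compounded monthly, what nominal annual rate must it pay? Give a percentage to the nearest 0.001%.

(1 + r/12)^12 − 1 = 0.02814, so 1 + r/12 = 1.02814^(1/12).
r/12 = 0.002315, so r = 0.027783 = 2.778%.

2.778%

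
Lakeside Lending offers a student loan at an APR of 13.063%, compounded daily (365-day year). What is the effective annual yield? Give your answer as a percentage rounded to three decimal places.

EAR = (1 + 0.13063/365)^365 − 1.
= 1.139519 − 1 = 13.952%.

13.952%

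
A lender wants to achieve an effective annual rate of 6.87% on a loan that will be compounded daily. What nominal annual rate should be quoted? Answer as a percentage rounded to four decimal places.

(1 + r/365)^365 − 1 = 0.0687, so 1 + r/365 = 1.0687^(1/365).
r/365 = 0.000182, so r = 0.066449 = 6.6449%.

6.6449%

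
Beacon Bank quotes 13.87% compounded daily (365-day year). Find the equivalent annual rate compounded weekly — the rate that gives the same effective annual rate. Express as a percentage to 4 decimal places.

13.8859%

EAR = (1 + 0.1387/365)^365 − 1 = 0.148749.
Solve (1 + r/52)^52 = 1.148749: r/52 = 1.148749^(1/52) − 1 = 0.002670, so r = 0.138859 = 13.8859%.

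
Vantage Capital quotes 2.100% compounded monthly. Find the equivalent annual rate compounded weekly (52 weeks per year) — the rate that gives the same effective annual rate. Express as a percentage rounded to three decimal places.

EAR = (1 + 0.02100/12)^12 − 1 = 0.021203.
Solve (1 + r/52)^52 = 1.021203: r/52 = 1.021203^(1/52) − 1 = 0.000404, so r = 0.020986 = 2.099%.

2.099%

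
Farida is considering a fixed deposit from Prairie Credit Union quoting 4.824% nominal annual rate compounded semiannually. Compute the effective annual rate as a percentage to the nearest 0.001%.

EAR = (1 + 0.04824/2)^2 − 1.
= 1.048822 − 1 = 4.882%.

4.882%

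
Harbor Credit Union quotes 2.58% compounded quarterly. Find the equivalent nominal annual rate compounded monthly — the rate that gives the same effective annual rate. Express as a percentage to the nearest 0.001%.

2.574%

EAR = (1 + 0.0258/4)^4 − 1 = 0.026051.
Solve (1 + r/12)^12 = 1.026051: r/12 = 1.026051^(1/12) − 1 = 0.002145, so r = 0.025745 = 2.574%.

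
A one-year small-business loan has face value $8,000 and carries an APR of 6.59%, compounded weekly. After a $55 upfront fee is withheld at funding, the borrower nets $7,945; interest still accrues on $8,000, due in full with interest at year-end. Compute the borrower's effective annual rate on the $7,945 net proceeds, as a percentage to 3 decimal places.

Amount owed after one year: 8,000 × (1 + 0.0659/52)^52 = 8,000 × 1.068075 = $8,544.60.
Effective rate on net proceeds: 8,544.60 / 7,945 − 1 = 0.075469 = 7.547%.

7.547%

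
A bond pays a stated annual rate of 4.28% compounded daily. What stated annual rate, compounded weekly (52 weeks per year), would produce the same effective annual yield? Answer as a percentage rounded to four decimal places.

4.2815%

EAR = (1 + 0.0428/365)^365 − 1 = 0.043727.
Solve (1 + r/52)^52 = 1.043727: r/52 = 1.043727^(1/52) − 1 = 0.000823, so r = 0.042815 = 4.2815%.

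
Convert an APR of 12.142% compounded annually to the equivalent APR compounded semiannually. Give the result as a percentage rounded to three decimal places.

Compounded annually, EAR = nominal = 0.121420.
Solve (1 + r/2)^2 = 1.121420: r/2 = 1.121420^(1/2) − 1 = 0.058971, so r = 0.117942 = 11.794%.

11.794%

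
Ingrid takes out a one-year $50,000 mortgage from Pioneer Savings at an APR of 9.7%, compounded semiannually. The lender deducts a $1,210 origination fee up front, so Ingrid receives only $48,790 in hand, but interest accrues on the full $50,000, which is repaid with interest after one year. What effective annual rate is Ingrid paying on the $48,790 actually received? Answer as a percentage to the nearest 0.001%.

12.662%

Amount owed after one year: 50,000 × (1 + 0.097/2)^2 = 50,000 × 1.099352 = $54,967.61.
Effective rate on net proceeds: 54,967.61 / 48,790 − 1 = 0.126616 = 12.662%.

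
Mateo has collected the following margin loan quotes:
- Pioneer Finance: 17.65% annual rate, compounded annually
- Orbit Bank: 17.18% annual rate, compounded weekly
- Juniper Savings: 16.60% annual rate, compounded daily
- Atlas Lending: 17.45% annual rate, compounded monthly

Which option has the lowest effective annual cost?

Pioneer Finance: compounded annually, EAR = 17.650%
Orbit Bank: (1 + 0.1718/52)^52 − 1 = 18.710%
Juniper Savings: (1 + 0.1660/365)^365 − 1 = 18.053%
Atlas Lending: (1 + 0.1745/12)^12 − 1 = 18.916%
The lowest effective annual rate is Pioneer Finance at 17.650%.

Pioneer Finance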